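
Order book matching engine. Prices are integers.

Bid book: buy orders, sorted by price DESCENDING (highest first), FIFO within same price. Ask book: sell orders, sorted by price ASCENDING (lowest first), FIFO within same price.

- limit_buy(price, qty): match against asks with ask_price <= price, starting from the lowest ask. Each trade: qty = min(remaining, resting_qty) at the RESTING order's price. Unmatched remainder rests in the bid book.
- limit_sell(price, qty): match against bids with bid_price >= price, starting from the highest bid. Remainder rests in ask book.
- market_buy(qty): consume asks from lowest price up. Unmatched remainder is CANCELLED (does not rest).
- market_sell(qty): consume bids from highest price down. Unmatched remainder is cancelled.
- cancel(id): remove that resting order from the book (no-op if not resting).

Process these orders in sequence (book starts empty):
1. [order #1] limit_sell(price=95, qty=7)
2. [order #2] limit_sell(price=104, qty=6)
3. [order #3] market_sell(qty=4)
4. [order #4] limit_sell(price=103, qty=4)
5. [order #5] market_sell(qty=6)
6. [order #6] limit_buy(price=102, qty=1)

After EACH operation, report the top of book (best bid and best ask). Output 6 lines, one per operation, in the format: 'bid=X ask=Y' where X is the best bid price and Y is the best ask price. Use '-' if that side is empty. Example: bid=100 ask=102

After op 1 [order #1] limit_sell(price=95, qty=7): fills=none; bids=[-] asks=[#1:7@95]
After op 2 [order #2] limit_sell(price=104, qty=6): fills=none; bids=[-] asks=[#1:7@95 #2:6@104]
After op 3 [order #3] market_sell(qty=4): fills=none; bids=[-] asks=[#1:7@95 #2:6@104]
After op 4 [order #4] limit_sell(price=103, qty=4): fills=none; bids=[-] asks=[#1:7@95 #4:4@103 #2:6@104]
After op 5 [order #5] market_sell(qty=6): fills=none; bids=[-] asks=[#1:7@95 #4:4@103 #2:6@104]
After op 6 [order #6] limit_buy(price=102, qty=1): fills=#6x#1:1@95; bids=[-] asks=[#1:6@95 #4:4@103 #2:6@104]

Answer: bid=- ask=95
bid=- ask=95
bid=- ask=95
bid=- ask=95
bid=- ask=95
bid=- ask=95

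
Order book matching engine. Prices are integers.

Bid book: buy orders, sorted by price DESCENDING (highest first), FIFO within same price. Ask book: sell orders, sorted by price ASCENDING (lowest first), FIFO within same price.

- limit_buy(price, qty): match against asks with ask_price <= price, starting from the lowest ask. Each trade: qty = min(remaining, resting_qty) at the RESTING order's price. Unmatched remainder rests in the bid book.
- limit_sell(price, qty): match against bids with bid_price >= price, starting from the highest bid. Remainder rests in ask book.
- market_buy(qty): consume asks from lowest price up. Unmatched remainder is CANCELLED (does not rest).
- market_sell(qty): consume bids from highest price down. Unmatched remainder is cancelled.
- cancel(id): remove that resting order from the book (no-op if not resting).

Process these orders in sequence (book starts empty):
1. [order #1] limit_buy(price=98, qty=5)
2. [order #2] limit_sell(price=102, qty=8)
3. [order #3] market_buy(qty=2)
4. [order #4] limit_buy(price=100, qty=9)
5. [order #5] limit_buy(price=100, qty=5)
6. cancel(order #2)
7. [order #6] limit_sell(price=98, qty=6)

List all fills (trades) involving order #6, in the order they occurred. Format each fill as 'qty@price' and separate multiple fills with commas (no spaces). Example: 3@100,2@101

Answer: 6@100

Derivation:
After op 1 [order #1] limit_buy(price=98, qty=5): fills=none; bids=[#1:5@98] asks=[-]
After op 2 [order #2] limit_sell(price=102, qty=8): fills=none; bids=[#1:5@98] asks=[#2:8@102]
After op 3 [order #3] market_buy(qty=2): fills=#3x#2:2@102; bids=[#1:5@98] asks=[#2:6@102]
After op 4 [order #4] limit_buy(price=100, qty=9): fills=none; bids=[#4:9@100 #1:5@98] asks=[#2:6@102]
After op 5 [order #5] limit_buy(price=100, qty=5): fills=none; bids=[#4:9@100 #5:5@100 #1:5@98] asks=[#2:6@102]
After op 6 cancel(order #2): fills=none; bids=[#4:9@100 #5:5@100 #1:5@98] asks=[-]
After op 7 [order #6] limit_sell(price=98, qty=6): fills=#4x#6:6@100; bids=[#4:3@100 #5:5@100 #1:5@98] asks=[-]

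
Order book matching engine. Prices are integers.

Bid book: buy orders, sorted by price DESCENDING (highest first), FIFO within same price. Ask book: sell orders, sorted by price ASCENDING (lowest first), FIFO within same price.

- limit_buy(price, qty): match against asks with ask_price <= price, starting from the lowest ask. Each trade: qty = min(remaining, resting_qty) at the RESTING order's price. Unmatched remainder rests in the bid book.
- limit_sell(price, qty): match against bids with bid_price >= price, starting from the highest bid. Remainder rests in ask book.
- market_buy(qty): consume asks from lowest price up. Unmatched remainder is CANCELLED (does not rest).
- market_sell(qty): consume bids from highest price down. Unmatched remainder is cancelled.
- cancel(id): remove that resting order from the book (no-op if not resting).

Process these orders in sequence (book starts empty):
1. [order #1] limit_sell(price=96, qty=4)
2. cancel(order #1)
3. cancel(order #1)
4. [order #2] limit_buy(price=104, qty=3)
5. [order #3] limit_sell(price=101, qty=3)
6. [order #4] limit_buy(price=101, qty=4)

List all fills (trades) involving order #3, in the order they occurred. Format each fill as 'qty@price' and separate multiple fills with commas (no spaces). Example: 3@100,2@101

Answer: 3@104

Derivation:
After op 1 [order #1] limit_sell(price=96, qty=4): fills=none; bids=[-] asks=[#1:4@96]
After op 2 cancel(order #1): fills=none; bids=[-] asks=[-]
After op 3 cancel(order #1): fills=none; bids=[-] asks=[-]
After op 4 [order #2] limit_buy(price=104, qty=3): fills=none; bids=[#2:3@104] asks=[-]
After op 5 [order #3] limit_sell(price=101, qty=3): fills=#2x#3:3@104; bids=[-] asks=[-]
After op 6 [order #4] limit_buy(price=101, qty=4): fills=none; bids=[#4:4@101] asks=[-]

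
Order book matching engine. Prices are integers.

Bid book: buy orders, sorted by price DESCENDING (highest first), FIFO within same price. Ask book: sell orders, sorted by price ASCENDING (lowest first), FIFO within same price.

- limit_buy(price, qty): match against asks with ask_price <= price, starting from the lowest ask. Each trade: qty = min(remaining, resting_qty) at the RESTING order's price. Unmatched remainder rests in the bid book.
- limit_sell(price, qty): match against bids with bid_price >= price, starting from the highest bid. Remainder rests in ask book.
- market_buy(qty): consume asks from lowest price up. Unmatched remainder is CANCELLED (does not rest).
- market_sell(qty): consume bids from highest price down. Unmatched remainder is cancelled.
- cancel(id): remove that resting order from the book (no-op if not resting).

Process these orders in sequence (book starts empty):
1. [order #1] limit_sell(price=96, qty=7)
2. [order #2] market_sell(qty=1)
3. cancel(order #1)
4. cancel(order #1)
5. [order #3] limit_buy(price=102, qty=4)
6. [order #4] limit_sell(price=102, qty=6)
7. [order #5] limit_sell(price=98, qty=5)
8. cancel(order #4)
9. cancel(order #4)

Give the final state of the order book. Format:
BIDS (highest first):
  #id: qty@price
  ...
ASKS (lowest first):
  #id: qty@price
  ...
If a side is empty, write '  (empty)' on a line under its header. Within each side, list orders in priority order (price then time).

After op 1 [order #1] limit_sell(price=96, qty=7): fills=none; bids=[-] asks=[#1:7@96]
After op 2 [order #2] market_sell(qty=1): fills=none; bids=[-] asks=[#1:7@96]
After op 3 cancel(order #1): fills=none; bids=[-] asks=[-]
After op 4 cancel(order #1): fills=none; bids=[-] asks=[-]
After op 5 [order #3] limit_buy(price=102, qty=4): fills=none; bids=[#3:4@102] asks=[-]
After op 6 [order #4] limit_sell(price=102, qty=6): fills=#3x#4:4@102; bids=[-] asks=[#4:2@102]
After op 7 [order #5] limit_sell(price=98, qty=5): fills=none; bids=[-] asks=[#5:5@98 #4:2@102]
After op 8 cancel(order #4): fills=none; bids=[-] asks=[#5:5@98]
After op 9 cancel(order #4): fills=none; bids=[-] asks=[#5:5@98]

Answer: BIDS (highest first):
  (empty)
ASKS (lowest first):
  #5: 5@98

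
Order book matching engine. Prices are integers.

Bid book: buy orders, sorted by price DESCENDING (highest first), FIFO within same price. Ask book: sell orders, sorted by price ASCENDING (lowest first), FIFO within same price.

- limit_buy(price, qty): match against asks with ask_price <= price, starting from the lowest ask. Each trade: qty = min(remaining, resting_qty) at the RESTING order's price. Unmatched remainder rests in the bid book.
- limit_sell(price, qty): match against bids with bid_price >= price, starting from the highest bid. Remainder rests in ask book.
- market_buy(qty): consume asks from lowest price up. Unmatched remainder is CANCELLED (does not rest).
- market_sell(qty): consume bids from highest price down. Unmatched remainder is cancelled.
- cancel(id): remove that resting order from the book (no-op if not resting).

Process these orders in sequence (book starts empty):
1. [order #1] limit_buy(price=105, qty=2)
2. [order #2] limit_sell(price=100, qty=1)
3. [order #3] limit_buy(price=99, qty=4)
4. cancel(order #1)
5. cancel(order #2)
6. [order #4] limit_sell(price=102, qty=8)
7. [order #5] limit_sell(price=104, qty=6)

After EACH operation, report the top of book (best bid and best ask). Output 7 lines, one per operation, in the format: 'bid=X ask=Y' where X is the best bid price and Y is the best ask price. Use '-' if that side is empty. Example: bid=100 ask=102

Answer: bid=105 ask=-
bid=105 ask=-
bid=105 ask=-
bid=99 ask=-
bid=99 ask=-
bid=99 ask=102
bid=99 ask=102

Derivation:
After op 1 [order #1] limit_buy(price=105, qty=2): fills=none; bids=[#1:2@105] asks=[-]
After op 2 [order #2] limit_sell(price=100, qty=1): fills=#1x#2:1@105; bids=[#1:1@105] asks=[-]
After op 3 [order #3] limit_buy(price=99, qty=4): fills=none; bids=[#1:1@105 #3:4@99] asks=[-]
After op 4 cancel(order #1): fills=none; bids=[#3:4@99] asks=[-]
After op 5 cancel(order #2): fills=none; bids=[#3:4@99] asks=[-]
After op 6 [order #4] limit_sell(price=102, qty=8): fills=none; bids=[#3:4@99] asks=[#4:8@102]
After op 7 [order #5] limit_sell(price=104, qty=6): fills=none; bids=[#3:4@99] asks=[#4:8@102 #5:6@104]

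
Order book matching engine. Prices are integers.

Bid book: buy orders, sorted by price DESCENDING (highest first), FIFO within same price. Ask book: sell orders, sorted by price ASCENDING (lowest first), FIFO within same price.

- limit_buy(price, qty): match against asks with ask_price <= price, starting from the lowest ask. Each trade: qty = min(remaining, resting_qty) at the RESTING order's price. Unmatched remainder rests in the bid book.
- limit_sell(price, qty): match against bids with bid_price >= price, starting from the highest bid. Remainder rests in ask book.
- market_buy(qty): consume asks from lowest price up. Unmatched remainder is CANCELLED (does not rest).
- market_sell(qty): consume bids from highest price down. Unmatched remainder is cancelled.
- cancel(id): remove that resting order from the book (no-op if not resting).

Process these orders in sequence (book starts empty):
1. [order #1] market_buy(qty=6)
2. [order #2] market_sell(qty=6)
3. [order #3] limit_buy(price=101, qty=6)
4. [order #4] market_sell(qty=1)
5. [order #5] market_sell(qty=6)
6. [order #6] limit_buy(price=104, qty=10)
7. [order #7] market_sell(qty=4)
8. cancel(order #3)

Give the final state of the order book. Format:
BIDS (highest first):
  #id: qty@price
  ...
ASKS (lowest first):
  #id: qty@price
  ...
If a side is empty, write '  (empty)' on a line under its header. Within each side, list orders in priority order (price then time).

Answer: BIDS (highest first):
  #6: 6@104
ASKS (lowest first):
  (empty)

Derivation:
After op 1 [order #1] market_buy(qty=6): fills=none; bids=[-] asks=[-]
After op 2 [order #2] market_sell(qty=6): fills=none; bids=[-] asks=[-]
After op 3 [order #3] limit_buy(price=101, qty=6): fills=none; bids=[#3:6@101] asks=[-]
After op 4 [order #4] market_sell(qty=1): fills=#3x#4:1@101; bids=[#3:5@101] asks=[-]
After op 5 [order #5] market_sell(qty=6): fills=#3x#5:5@101; bids=[-] asks=[-]
After op 6 [order #6] limit_buy(price=104, qty=10): fills=none; bids=[#6:10@104] asks=[-]
After op 7 [order #7] market_sell(qty=4): fills=#6x#7:4@104; bids=[#6:6@104] asks=[-]
After op 8 cancel(order #3): fills=none; bids=[#6:6@104] asks=[-]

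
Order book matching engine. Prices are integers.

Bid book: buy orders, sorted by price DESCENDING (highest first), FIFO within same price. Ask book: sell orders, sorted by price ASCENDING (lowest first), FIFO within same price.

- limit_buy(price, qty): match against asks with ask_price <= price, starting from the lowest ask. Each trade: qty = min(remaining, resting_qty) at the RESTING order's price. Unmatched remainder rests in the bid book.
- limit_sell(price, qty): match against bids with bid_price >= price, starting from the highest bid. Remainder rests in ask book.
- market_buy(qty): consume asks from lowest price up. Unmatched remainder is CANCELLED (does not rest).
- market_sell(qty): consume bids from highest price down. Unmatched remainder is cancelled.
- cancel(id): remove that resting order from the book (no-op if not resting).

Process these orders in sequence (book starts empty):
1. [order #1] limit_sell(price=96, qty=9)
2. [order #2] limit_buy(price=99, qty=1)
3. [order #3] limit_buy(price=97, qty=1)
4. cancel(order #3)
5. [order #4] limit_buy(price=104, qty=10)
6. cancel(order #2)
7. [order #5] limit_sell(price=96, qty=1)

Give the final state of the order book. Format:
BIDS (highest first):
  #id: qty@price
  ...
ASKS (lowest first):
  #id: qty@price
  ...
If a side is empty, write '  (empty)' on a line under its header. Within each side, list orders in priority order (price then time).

Answer: BIDS (highest first):
  #4: 2@104
ASKS (lowest first):
  (empty)

Derivation:
After op 1 [order #1] limit_sell(price=96, qty=9): fills=none; bids=[-] asks=[#1:9@96]
After op 2 [order #2] limit_buy(price=99, qty=1): fills=#2x#1:1@96; bids=[-] asks=[#1:8@96]
After op 3 [order #3] limit_buy(price=97, qty=1): fills=#3x#1:1@96; bids=[-] asks=[#1:7@96]
After op 4 cancel(order #3): fills=none; bids=[-] asks=[#1:7@96]
After op 5 [order #4] limit_buy(price=104, qty=10): fills=#4x#1:7@96; bids=[#4:3@104] asks=[-]
After op 6 cancel(order #2): fills=none; bids=[#4:3@104] asks=[-]
After op 7 [order #5] limit_sell(price=96, qty=1): fills=#4x#5:1@104; bids=[#4:2@104] asks=[-]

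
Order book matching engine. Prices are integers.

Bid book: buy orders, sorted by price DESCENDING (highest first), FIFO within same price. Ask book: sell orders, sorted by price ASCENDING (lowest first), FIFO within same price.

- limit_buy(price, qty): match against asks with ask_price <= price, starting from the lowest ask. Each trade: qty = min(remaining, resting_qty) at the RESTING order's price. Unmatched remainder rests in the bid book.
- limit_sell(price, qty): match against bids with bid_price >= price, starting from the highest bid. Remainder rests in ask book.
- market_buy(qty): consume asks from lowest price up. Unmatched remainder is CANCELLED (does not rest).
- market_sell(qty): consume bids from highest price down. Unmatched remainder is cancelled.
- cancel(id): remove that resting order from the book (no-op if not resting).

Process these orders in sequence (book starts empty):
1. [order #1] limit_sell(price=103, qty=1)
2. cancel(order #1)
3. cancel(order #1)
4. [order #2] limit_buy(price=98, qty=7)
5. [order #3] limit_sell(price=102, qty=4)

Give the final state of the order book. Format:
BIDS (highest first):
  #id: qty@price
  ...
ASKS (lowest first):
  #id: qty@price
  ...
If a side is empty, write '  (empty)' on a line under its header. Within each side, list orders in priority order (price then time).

After op 1 [order #1] limit_sell(price=103, qty=1): fills=none; bids=[-] asks=[#1:1@103]
After op 2 cancel(order #1): fills=none; bids=[-] asks=[-]
After op 3 cancel(order #1): fills=none; bids=[-] asks=[-]
After op 4 [order #2] limit_buy(price=98, qty=7): fills=none; bids=[#2:7@98] asks=[-]
After op 5 [order #3] limit_sell(price=102, qty=4): fills=none; bids=[#2:7@98] asks=[#3:4@102]

Answer: BIDS (highest first):
  #2: 7@98
ASKS (lowest first):
  #3: 4@102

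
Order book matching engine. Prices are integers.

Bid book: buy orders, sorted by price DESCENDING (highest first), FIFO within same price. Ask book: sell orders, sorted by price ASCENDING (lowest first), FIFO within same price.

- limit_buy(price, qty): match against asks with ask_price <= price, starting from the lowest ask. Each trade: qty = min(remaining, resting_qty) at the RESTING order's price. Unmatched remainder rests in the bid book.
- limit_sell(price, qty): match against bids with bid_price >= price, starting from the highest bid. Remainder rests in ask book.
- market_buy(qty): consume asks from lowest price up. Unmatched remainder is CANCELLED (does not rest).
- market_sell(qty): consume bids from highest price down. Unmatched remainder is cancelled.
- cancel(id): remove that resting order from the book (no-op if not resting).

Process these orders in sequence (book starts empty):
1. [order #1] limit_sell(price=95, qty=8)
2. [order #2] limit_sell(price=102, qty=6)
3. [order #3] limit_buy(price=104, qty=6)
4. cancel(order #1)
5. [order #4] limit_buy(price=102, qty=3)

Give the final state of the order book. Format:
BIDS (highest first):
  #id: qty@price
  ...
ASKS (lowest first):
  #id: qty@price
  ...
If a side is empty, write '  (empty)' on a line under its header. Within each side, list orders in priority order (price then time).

Answer: BIDS (highest first):
  (empty)
ASKS (lowest first):
  #2: 3@102

Derivation:
After op 1 [order #1] limit_sell(price=95, qty=8): fills=none; bids=[-] asks=[#1:8@95]
After op 2 [order #2] limit_sell(price=102, qty=6): fills=none; bids=[-] asks=[#1:8@95 #2:6@102]
After op 3 [order #3] limit_buy(price=104, qty=6): fills=#3x#1:6@95; bids=[-] asks=[#1:2@95 #2:6@102]
After op 4 cancel(order #1): fills=none; bids=[-] asks=[#2:6@102]
After op 5 [order #4] limit_buy(price=102, qty=3): fills=#4x#2:3@102; bids=[-] asks=[#2:3@102]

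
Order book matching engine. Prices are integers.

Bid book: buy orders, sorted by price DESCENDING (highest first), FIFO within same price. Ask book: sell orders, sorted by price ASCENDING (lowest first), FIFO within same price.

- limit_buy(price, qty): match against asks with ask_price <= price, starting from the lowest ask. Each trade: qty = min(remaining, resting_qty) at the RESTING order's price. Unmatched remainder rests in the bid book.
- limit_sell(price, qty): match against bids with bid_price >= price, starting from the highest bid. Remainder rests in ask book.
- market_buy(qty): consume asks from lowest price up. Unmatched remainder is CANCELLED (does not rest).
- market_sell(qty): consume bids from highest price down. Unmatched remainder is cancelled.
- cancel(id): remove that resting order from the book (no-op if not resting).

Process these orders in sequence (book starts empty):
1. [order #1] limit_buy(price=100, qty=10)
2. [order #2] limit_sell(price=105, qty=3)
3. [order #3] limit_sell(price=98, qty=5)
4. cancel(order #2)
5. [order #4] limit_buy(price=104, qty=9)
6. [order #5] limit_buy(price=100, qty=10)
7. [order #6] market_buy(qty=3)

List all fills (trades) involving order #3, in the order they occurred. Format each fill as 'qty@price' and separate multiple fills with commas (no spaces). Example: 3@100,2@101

After op 1 [order #1] limit_buy(price=100, qty=10): fills=none; bids=[#1:10@100] asks=[-]
After op 2 [order #2] limit_sell(price=105, qty=3): fills=none; bids=[#1:10@100] asks=[#2:3@105]
After op 3 [order #3] limit_sell(price=98, qty=5): fills=#1x#3:5@100; bids=[#1:5@100] asks=[#2:3@105]
After op 4 cancel(order #2): fills=none; bids=[#1:5@100] asks=[-]
After op 5 [order #4] limit_buy(price=104, qty=9): fills=none; bids=[#4:9@104 #1:5@100] asks=[-]
After op 6 [order #5] limit_buy(price=100, qty=10): fills=none; bids=[#4:9@104 #1:5@100 #5:10@100] asks=[-]
After op 7 [order #6] market_buy(qty=3): fills=none; bids=[#4:9@104 #1:5@100 #5:10@100] asks=[-]

Answer: 5@100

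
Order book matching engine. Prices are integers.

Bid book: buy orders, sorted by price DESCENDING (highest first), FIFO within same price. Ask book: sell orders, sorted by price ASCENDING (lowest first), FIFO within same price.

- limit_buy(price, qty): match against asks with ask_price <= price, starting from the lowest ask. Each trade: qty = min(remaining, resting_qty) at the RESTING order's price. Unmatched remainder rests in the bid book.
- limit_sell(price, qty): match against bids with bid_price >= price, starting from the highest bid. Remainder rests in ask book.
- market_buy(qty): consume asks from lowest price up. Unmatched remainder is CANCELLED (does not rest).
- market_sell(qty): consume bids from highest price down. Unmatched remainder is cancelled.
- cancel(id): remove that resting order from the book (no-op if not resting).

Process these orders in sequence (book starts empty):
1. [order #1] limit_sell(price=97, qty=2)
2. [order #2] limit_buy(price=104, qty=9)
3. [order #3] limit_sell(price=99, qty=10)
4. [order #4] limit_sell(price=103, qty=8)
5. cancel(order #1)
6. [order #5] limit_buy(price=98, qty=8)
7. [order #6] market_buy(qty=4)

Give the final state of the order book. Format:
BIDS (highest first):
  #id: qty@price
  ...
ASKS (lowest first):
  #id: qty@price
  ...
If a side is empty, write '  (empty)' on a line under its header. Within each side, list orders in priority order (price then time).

After op 1 [order #1] limit_sell(price=97, qty=2): fills=none; bids=[-] asks=[#1:2@97]
After op 2 [order #2] limit_buy(price=104, qty=9): fills=#2x#1:2@97; bids=[#2:7@104] asks=[-]
After op 3 [order #3] limit_sell(price=99, qty=10): fills=#2x#3:7@104; bids=[-] asks=[#3:3@99]
After op 4 [order #4] limit_sell(price=103, qty=8): fills=none; bids=[-] asks=[#3:3@99 #4:8@103]
After op 5 cancel(order #1): fills=none; bids=[-] asks=[#3:3@99 #4:8@103]
After op 6 [order #5] limit_buy(price=98, qty=8): fills=none; bids=[#5:8@98] asks=[#3:3@99 #4:8@103]
After op 7 [order #6] market_buy(qty=4): fills=#6x#3:3@99 #6x#4:1@103; bids=[#5:8@98] asks=[#4:7@103]

Answer: BIDS (highest first):
  #5: 8@98
ASKS (lowest first):
  #4: 7@103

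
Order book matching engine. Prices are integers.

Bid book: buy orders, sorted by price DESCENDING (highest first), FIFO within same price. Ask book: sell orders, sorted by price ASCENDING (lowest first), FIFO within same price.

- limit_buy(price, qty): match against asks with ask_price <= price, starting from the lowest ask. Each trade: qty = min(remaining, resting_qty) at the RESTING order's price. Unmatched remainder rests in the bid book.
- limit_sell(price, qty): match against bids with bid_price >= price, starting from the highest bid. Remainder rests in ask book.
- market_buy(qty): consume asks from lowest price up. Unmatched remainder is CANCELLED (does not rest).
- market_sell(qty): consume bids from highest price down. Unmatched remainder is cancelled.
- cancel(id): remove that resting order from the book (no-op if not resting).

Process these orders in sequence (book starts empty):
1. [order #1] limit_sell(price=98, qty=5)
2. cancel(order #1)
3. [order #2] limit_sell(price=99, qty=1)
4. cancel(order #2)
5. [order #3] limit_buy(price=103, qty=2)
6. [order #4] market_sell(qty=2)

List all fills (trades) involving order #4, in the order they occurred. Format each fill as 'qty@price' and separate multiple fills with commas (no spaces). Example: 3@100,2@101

After op 1 [order #1] limit_sell(price=98, qty=5): fills=none; bids=[-] asks=[#1:5@98]
After op 2 cancel(order #1): fills=none; bids=[-] asks=[-]
After op 3 [order #2] limit_sell(price=99, qty=1): fills=none; bids=[-] asks=[#2:1@99]
After op 4 cancel(order #2): fills=none; bids=[-] asks=[-]
After op 5 [order #3] limit_buy(price=103, qty=2): fills=none; bids=[#3:2@103] asks=[-]
After op 6 [order #4] market_sell(qty=2): fills=#3x#4:2@103; bids=[-] asks=[-]

Answer: 2@103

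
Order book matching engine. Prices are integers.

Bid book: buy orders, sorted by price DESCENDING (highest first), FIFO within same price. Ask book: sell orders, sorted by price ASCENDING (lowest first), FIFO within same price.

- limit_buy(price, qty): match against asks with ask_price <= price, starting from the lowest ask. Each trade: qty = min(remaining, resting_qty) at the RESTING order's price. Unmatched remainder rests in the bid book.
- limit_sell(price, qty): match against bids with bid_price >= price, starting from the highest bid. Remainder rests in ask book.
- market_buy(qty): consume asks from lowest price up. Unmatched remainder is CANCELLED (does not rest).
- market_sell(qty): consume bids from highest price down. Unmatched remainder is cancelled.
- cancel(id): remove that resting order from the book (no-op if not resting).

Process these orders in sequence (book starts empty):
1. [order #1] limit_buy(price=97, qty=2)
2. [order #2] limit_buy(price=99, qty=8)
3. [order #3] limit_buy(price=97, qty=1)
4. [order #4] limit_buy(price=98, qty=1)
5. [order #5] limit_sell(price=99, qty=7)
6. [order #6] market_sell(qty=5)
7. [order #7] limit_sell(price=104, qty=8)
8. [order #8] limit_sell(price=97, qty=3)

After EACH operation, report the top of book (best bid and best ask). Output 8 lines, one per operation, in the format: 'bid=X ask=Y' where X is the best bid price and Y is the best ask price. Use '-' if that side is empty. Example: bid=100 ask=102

After op 1 [order #1] limit_buy(price=97, qty=2): fills=none; bids=[#1:2@97] asks=[-]
After op 2 [order #2] limit_buy(price=99, qty=8): fills=none; bids=[#2:8@99 #1:2@97] asks=[-]
After op 3 [order #3] limit_buy(price=97, qty=1): fills=none; bids=[#2:8@99 #1:2@97 #3:1@97] asks=[-]
After op 4 [order #4] limit_buy(price=98, qty=1): fills=none; bids=[#2:8@99 #4:1@98 #1:2@97 #3:1@97] asks=[-]
After op 5 [order #5] limit_sell(price=99, qty=7): fills=#2x#5:7@99; bids=[#2:1@99 #4:1@98 #1:2@97 #3:1@97] asks=[-]
After op 6 [order #6] market_sell(qty=5): fills=#2x#6:1@99 #4x#6:1@98 #1x#6:2@97 #3x#6:1@97; bids=[-] asks=[-]
After op 7 [order #7] limit_sell(price=104, qty=8): fills=none; bids=[-] asks=[#7:8@104]
After op 8 [order #8] limit_sell(price=97, qty=3): fills=none; bids=[-] asks=[#8:3@97 #7:8@104]

Answer: bid=97 ask=-
bid=99 ask=-
bid=99 ask=-
bid=99 ask=-
bid=99 ask=-
bid=- ask=-
bid=- ask=104
bid=- ask=97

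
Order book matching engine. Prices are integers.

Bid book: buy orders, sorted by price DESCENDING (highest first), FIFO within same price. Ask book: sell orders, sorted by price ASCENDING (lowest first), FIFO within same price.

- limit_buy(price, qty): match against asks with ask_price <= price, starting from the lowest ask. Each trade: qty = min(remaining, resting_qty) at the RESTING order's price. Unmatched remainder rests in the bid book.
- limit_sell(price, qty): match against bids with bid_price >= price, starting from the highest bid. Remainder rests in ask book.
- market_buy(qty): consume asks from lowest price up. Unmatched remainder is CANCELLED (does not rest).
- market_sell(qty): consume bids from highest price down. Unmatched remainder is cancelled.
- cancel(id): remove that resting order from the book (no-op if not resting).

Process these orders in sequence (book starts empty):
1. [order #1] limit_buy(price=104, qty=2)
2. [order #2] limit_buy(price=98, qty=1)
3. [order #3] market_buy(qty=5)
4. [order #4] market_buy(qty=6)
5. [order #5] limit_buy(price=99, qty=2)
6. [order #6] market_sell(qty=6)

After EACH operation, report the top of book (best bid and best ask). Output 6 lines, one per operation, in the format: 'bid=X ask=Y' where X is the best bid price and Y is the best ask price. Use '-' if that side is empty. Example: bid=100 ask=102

After op 1 [order #1] limit_buy(price=104, qty=2): fills=none; bids=[#1:2@104] asks=[-]
After op 2 [order #2] limit_buy(price=98, qty=1): fills=none; bids=[#1:2@104 #2:1@98] asks=[-]
After op 3 [order #3] market_buy(qty=5): fills=none; bids=[#1:2@104 #2:1@98] asks=[-]
After op 4 [order #4] market_buy(qty=6): fills=none; bids=[#1:2@104 #2:1@98] asks=[-]
After op 5 [order #5] limit_buy(price=99, qty=2): fills=none; bids=[#1:2@104 #5:2@99 #2:1@98] asks=[-]
After op 6 [order #6] market_sell(qty=6): fills=#1x#6:2@104 #5x#6:2@99 #2x#6:1@98; bids=[-] asks=[-]

Answer: bid=104 ask=-
bid=104 ask=-
bid=104 ask=-
bid=104 ask=-
bid=104 ask=-
bid=- ask=-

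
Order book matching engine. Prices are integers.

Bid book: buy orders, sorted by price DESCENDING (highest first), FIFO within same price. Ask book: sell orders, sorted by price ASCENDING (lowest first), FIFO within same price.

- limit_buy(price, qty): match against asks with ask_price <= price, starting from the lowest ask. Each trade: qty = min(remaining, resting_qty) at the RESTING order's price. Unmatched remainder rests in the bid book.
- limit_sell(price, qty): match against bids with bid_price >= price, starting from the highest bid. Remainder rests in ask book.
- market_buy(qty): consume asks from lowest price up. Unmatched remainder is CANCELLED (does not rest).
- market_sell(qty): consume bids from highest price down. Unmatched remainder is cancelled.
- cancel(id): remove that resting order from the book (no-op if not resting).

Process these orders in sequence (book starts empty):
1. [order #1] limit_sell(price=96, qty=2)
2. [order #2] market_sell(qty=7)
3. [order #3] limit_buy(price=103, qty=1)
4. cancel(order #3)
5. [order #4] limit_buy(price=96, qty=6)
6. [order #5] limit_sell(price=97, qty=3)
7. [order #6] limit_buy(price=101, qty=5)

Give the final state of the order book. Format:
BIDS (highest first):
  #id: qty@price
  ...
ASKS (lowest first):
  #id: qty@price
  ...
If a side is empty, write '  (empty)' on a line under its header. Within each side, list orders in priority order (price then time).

After op 1 [order #1] limit_sell(price=96, qty=2): fills=none; bids=[-] asks=[#1:2@96]
After op 2 [order #2] market_sell(qty=7): fills=none; bids=[-] asks=[#1:2@96]
After op 3 [order #3] limit_buy(price=103, qty=1): fills=#3x#1:1@96; bids=[-] asks=[#1:1@96]
After op 4 cancel(order #3): fills=none; bids=[-] asks=[#1:1@96]
After op 5 [order #4] limit_buy(price=96, qty=6): fills=#4x#1:1@96; bids=[#4:5@96] asks=[-]
After op 6 [order #5] limit_sell(price=97, qty=3): fills=none; bids=[#4:5@96] asks=[#5:3@97]
After op 7 [order #6] limit_buy(price=101, qty=5): fills=#6x#5:3@97; bids=[#6:2@101 #4:5@96] asks=[-]

Answer: BIDS (highest first):
  #6: 2@101
  #4: 5@96
ASKS (lowest first):
  (empty)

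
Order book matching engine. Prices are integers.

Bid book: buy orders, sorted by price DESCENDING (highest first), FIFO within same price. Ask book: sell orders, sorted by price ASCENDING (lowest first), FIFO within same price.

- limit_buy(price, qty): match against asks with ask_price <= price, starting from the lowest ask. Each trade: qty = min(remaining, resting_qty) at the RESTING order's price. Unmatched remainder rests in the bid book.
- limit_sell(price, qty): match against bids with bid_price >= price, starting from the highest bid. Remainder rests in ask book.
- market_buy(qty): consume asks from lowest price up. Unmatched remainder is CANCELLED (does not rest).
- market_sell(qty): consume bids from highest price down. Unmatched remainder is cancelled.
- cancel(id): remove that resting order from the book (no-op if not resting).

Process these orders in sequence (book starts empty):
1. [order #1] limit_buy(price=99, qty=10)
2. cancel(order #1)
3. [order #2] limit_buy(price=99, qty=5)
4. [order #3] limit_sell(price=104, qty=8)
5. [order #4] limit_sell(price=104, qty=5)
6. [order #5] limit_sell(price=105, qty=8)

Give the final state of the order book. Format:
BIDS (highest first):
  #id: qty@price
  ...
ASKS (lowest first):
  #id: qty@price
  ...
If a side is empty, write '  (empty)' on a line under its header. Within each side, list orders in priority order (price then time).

Answer: BIDS (highest first):
  #2: 5@99
ASKS (lowest first):
  #3: 8@104
  #4: 5@104
  #5: 8@105

Derivation:
After op 1 [order #1] limit_buy(price=99, qty=10): fills=none; bids=[#1:10@99] asks=[-]
After op 2 cancel(order #1): fills=none; bids=[-] asks=[-]
After op 3 [order #2] limit_buy(price=99, qty=5): fills=none; bids=[#2:5@99] asks=[-]
After op 4 [order #3] limit_sell(price=104, qty=8): fills=none; bids=[#2:5@99] asks=[#3:8@104]
After op 5 [order #4] limit_sell(price=104, qty=5): fills=none; bids=[#2:5@99] asks=[#3:8@104 #4:5@104]
After op 6 [order #5] limit_sell(price=105, qty=8): fills=none; bids=[#2:5@99] asks=[#3:8@104 #4:5@104 #5:8@105]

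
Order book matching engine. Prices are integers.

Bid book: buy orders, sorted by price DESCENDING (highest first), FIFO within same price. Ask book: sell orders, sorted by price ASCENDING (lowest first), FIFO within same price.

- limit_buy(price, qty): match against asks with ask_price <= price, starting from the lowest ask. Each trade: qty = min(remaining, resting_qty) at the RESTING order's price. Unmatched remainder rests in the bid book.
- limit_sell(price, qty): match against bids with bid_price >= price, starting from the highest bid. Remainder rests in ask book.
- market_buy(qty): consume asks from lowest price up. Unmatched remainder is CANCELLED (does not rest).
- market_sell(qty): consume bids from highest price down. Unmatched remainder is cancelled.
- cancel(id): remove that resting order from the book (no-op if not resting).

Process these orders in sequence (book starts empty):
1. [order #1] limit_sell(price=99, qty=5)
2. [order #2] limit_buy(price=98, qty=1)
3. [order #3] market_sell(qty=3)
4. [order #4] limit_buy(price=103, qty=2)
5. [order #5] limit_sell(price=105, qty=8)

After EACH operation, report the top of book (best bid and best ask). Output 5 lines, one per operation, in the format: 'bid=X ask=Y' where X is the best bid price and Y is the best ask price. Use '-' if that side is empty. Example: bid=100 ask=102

After op 1 [order #1] limit_sell(price=99, qty=5): fills=none; bids=[-] asks=[#1:5@99]
After op 2 [order #2] limit_buy(price=98, qty=1): fills=none; bids=[#2:1@98] asks=[#1:5@99]
After op 3 [order #3] market_sell(qty=3): fills=#2x#3:1@98; bids=[-] asks=[#1:5@99]
After op 4 [order #4] limit_buy(price=103, qty=2): fills=#4x#1:2@99; bids=[-] asks=[#1:3@99]
After op 5 [order #5] limit_sell(price=105, qty=8): fills=none; bids=[-] asks=[#1:3@99 #5:8@105]

Answer: bid=- ask=99
bid=98 ask=99
bid=- ask=99
bid=- ask=99
bid=- ask=99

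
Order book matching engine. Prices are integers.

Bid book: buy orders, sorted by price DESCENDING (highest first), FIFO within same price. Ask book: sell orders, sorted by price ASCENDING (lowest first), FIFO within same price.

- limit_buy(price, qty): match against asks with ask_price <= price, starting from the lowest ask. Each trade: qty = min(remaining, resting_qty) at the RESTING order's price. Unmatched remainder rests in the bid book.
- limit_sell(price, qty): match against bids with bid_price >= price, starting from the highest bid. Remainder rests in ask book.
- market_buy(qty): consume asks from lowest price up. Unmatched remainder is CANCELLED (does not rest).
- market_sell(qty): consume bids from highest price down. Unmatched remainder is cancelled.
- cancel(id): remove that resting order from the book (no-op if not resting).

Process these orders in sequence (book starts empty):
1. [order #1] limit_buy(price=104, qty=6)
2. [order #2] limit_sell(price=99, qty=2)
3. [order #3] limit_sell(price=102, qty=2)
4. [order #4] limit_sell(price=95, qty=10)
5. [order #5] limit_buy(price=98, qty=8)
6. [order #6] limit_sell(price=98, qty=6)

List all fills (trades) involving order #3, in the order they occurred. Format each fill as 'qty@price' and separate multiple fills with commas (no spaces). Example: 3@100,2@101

Answer: 2@104

Derivation:
After op 1 [order #1] limit_buy(price=104, qty=6): fills=none; bids=[#1:6@104] asks=[-]
After op 2 [order #2] limit_sell(price=99, qty=2): fills=#1x#2:2@104; bids=[#1:4@104] asks=[-]
After op 3 [order #3] limit_sell(price=102, qty=2): fills=#1x#3:2@104; bids=[#1:2@104] asks=[-]
After op 4 [order #4] limit_sell(price=95, qty=10): fills=#1x#4:2@104; bids=[-] asks=[#4:8@95]
After op 5 [order #5] limit_buy(price=98, qty=8): fills=#5x#4:8@95; bids=[-] asks=[-]
After op 6 [order #6] limit_sell(price=98, qty=6): fills=none; bids=[-] asks=[#6:6@98]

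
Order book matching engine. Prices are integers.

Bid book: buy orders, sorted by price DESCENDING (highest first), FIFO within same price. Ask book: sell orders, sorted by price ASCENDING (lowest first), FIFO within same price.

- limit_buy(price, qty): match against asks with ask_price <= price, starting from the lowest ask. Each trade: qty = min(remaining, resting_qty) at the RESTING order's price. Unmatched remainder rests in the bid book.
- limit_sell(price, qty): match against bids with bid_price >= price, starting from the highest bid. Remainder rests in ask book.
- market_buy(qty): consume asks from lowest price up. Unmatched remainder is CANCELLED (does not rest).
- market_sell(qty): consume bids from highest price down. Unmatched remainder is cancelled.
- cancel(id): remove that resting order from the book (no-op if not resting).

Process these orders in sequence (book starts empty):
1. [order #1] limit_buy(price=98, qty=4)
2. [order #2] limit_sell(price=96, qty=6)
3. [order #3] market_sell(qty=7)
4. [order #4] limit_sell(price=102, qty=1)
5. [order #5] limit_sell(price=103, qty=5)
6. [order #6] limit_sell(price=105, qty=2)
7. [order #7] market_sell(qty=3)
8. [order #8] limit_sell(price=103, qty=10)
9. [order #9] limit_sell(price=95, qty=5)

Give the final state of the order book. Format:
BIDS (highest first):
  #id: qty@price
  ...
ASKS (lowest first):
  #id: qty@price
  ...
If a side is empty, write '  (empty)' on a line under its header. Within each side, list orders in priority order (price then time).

After op 1 [order #1] limit_buy(price=98, qty=4): fills=none; bids=[#1:4@98] asks=[-]
After op 2 [order #2] limit_sell(price=96, qty=6): fills=#1x#2:4@98; bids=[-] asks=[#2:2@96]
After op 3 [order #3] market_sell(qty=7): fills=none; bids=[-] asks=[#2:2@96]
After op 4 [order #4] limit_sell(price=102, qty=1): fills=none; bids=[-] asks=[#2:2@96 #4:1@102]
After op 5 [order #5] limit_sell(price=103, qty=5): fills=none; bids=[-] asks=[#2:2@96 #4:1@102 #5:5@103]
After op 6 [order #6] limit_sell(price=105, qty=2): fills=none; bids=[-] asks=[#2:2@96 #4:1@102 #5:5@103 #6:2@105]
After op 7 [order #7] market_sell(qty=3): fills=none; bids=[-] asks=[#2:2@96 #4:1@102 #5:5@103 #6:2@105]
After op 8 [order #8] limit_sell(price=103, qty=10): fills=none; bids=[-] asks=[#2:2@96 #4:1@102 #5:5@103 #8:10@103 #6:2@105]
After op 9 [order #9] limit_sell(price=95, qty=5): fills=none; bids=[-] asks=[#9:5@95 #2:2@96 #4:1@102 #5:5@103 #8:10@103 #6:2@105]

Answer: BIDS (highest first):
  (empty)
ASKS (lowest first):
  #9: 5@95
  #2: 2@96
  #4: 1@102
  #5: 5@103
  #8: 10@103
  #6: 2@105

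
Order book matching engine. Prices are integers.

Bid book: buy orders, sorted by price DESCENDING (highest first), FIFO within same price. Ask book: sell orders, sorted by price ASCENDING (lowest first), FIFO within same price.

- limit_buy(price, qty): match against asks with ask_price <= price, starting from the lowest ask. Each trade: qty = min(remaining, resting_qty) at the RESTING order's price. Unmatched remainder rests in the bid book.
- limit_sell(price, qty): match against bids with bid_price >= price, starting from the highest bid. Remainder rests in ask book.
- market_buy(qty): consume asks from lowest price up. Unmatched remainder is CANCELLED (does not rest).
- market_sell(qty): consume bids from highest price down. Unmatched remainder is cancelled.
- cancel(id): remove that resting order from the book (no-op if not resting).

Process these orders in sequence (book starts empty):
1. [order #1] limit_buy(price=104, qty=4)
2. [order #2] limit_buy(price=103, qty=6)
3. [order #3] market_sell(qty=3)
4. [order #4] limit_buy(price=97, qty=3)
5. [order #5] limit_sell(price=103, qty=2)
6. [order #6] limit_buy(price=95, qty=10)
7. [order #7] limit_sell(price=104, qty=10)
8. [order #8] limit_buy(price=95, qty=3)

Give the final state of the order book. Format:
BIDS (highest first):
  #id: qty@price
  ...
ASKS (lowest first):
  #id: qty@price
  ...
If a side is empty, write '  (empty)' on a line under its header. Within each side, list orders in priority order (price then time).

After op 1 [order #1] limit_buy(price=104, qty=4): fills=none; bids=[#1:4@104] asks=[-]
After op 2 [order #2] limit_buy(price=103, qty=6): fills=none; bids=[#1:4@104 #2:6@103] asks=[-]
After op 3 [order #3] market_sell(qty=3): fills=#1x#3:3@104; bids=[#1:1@104 #2:6@103] asks=[-]
After op 4 [order #4] limit_buy(price=97, qty=3): fills=none; bids=[#1:1@104 #2:6@103 #4:3@97] asks=[-]
After op 5 [order #5] limit_sell(price=103, qty=2): fills=#1x#5:1@104 #2x#5:1@103; bids=[#2:5@103 #4:3@97] asks=[-]
After op 6 [order #6] limit_buy(price=95, qty=10): fills=none; bids=[#2:5@103 #4:3@97 #6:10@95] asks=[-]
After op 7 [order #7] limit_sell(price=104, qty=10): fills=none; bids=[#2:5@103 #4:3@97 #6:10@95] asks=[#7:10@104]
After op 8 [order #8] limit_buy(price=95, qty=3): fills=none; bids=[#2:5@103 #4:3@97 #6:10@95 #8:3@95] asks=[#7:10@104]

Answer: BIDS (highest first):
  #2: 5@103
  #4: 3@97
  #6: 10@95
  #8: 3@95
ASKS (lowest first):
  #7: 10@104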